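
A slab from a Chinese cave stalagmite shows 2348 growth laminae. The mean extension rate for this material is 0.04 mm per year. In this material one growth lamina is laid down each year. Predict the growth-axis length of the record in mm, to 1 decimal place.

2348 years of growth are recorded.
2348 years at 0.04 mm/year gives 0.04 × 2348 = 93.9 mm.

93.9 mm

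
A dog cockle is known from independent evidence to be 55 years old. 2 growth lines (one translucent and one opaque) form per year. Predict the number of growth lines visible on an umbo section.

55 years at 2 growth lines per year gives 55 × 2 = 110 growth lines.
So 110 growth lines should be present.

110 growth lines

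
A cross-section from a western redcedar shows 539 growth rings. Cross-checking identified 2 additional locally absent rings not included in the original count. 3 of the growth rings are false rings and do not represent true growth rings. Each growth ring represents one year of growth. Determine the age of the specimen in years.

Correcting the raw count gives 539 − 3 + 2 = 538 true growth rings.
One growth ring per year makes the duration 538 years.

538 years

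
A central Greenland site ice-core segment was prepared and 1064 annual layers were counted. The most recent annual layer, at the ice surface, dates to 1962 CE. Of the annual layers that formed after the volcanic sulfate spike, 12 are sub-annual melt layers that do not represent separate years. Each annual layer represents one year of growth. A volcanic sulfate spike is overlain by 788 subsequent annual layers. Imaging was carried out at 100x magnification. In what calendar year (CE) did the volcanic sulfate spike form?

There are 788 annual layers younger than the volcanic sulfate spike.
788 − 12 false = 776 true annual layers after the volcanic sulfate spike.
1962 − 776 = 1186 CE.

1186 CE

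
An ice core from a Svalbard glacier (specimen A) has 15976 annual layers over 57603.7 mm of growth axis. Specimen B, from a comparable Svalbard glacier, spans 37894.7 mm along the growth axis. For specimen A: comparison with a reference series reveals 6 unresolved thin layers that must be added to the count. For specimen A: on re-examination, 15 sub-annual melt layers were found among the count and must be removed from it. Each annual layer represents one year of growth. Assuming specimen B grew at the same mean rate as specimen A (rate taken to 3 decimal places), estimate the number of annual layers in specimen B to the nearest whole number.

Specimen A: adjusted count: 15976 − 15 + 6 = 15967 annual layers.
A: Mean rate = 57603.7 mm / 15967 years ≈ 3.608 mm/year.
Specimen B: 37894.7 mm / 3.608 mm per year = 10502.97 years ≈ 10503 annual layers.

10503 annual layers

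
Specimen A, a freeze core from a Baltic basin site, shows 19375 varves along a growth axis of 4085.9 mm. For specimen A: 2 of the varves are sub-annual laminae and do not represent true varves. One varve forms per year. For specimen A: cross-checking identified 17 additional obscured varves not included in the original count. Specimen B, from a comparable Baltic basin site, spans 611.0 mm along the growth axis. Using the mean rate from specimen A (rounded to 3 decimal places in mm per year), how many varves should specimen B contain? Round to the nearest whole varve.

Specimen A: true varve count = 19375 − 2 + 17 = 19390.
A: 4085.9 mm over 19390 years gives 4085.9 / 19390 ≈ 0.211 mm per year.
Specimen B: 611.0 mm / 0.211 mm per year = 2895.73 years ≈ 2896 varves.

2896 varves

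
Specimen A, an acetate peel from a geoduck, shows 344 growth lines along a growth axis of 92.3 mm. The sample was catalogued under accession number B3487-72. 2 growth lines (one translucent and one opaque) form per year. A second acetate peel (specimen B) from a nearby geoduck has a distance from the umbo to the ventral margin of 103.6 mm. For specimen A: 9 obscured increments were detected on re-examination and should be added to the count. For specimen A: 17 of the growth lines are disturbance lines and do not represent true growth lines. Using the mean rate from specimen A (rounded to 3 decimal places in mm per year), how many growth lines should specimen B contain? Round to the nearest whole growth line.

Specimen A: after corrections the count is 344 − 17 + 9 = 336 growth lines.
Specimen A: dividing by 2 growth lines per year: 336 / 2 = 168 years.
A: Extension rate ≈ 92.3 / 168 = 0.549 mm/yr.
Specimen B: 103.6 mm / 0.549 mm per year = 188.71 years; at 2 growth lines per year that is 188.71 × 2 ≈ 377 growth lines.

377 growth lines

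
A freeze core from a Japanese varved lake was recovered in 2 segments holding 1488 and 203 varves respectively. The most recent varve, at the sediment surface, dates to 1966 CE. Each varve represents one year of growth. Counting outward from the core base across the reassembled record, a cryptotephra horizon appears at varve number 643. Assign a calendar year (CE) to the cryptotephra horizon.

918 CE

Total varves = 1488 + 203 = 1691.
Between varve 643 and the sediment surface there are 1691 − 643 = 1048 varves.
Counting back 1048 years from 1966 CE places the cryptotephra horizon in 1966 − 1048 = 918 CE.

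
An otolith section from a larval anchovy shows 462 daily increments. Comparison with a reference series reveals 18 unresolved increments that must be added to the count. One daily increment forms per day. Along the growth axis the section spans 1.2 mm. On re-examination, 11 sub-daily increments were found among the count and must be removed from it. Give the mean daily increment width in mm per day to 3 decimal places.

0.003 mm per day

Correcting the raw count gives 462 − 11 + 18 = 469 true daily increments.
Extension rate ≈ 1.2 / 469 = 0.003 mm per day.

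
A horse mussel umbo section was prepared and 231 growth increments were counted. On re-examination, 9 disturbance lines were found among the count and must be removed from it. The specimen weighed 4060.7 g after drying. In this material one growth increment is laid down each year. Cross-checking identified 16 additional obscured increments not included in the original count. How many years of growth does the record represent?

After corrections the count is 231 − 9 + 16 = 238 growth increments.
With a one-to-one growth increment periodicity this is 238 years.

238 years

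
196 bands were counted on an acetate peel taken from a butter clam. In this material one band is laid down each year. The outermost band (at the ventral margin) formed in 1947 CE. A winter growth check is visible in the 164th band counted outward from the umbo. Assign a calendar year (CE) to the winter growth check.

1915 CE

Between band 164 and the ventral margin there are 196 − 164 = 32 bands.
Counting back 32 years from 1947 CE places the winter growth check in 1947 − 32 = 1915 CE.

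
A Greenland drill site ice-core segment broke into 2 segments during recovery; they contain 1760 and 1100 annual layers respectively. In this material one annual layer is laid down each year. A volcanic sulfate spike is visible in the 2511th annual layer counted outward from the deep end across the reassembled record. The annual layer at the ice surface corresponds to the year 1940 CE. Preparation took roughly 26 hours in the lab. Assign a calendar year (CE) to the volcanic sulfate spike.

Total annual layers = 1760 + 1100 = 2860.
The volcanic sulfate spike sits at annual layer 2511 from the deep end, so 2860 − 2511 = 349 annual layers formed after it.
1940 − 349 = 1591 CE.

1591 CE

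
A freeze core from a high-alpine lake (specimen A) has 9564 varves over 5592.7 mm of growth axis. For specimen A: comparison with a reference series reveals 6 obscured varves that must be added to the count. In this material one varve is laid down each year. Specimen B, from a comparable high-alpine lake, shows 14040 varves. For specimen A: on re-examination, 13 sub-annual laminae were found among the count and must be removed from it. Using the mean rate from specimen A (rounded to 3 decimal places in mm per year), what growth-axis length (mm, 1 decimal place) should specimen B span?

8213.4 mm

Specimen A: adjusted count: 9564 − 13 + 6 = 9557 varves.
A: Mean rate = 5592.7 mm / 9557 years ≈ 0.585 mm/year.
B's length ≈ 0.585 × 14040 = 8213.4 mm.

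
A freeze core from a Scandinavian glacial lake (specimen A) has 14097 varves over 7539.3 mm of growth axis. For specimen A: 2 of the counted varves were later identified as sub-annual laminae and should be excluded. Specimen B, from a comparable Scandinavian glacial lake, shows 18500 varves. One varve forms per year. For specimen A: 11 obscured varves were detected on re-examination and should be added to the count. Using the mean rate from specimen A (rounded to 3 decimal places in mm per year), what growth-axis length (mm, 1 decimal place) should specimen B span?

Specimen A: adjusted count: 14097 − 2 + 11 = 14106 varves.
A: Extension rate ≈ 7539.3 / 14106 = 0.534 mm per year.
B's length ≈ 0.534 × 18500 = 9879.0 mm.

9879.0 mm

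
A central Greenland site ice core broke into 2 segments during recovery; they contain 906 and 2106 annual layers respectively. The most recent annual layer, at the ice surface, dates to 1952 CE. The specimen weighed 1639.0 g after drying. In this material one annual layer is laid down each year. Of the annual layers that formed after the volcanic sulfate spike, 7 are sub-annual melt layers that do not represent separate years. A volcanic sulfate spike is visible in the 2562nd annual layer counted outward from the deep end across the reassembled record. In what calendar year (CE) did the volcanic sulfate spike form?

Total annual layers = 906 + 2106 = 3012.
Between annual layer 2562 and the ice surface there are 3012 − 2562 = 450 annual layers.
Excluding 7 false annual layers: 450 − 7 = 443.
The annual layer at the ice surface is 1952 CE, so the volcanic sulfate spike dates to 1952 − 443 = 1509 CE.

1509 CE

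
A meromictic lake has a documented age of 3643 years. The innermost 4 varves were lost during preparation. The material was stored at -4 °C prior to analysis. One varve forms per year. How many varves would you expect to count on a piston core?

3639 varves

At one varve per year, 3643 years correspond to 3643 varves.
Less the 4 uncaptured varves: 3643 − 4 = 3639.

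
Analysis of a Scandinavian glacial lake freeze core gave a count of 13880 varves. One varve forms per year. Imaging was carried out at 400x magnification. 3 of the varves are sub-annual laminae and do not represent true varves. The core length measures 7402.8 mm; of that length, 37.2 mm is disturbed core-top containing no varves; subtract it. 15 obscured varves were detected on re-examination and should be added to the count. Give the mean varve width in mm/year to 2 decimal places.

0.53 mm/year

Adjusted count: 13880 − 3 + 15 = 13892 varves.
Net length = 7402.8 − 37.2 = 7365.6 mm.
7365.6 mm over 13892 years gives 7365.6 / 13892 ≈ 0.53 mm/year.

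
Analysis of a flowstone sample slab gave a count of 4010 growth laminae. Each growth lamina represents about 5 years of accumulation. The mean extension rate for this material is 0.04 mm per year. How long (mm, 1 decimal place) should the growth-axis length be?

802.0 mm

4010 growth laminae at 5 years each span 4010 × 5 = 20050 years.
20050 years at 0.04 mm/year gives 0.04 × 20050 = 802.0 mm.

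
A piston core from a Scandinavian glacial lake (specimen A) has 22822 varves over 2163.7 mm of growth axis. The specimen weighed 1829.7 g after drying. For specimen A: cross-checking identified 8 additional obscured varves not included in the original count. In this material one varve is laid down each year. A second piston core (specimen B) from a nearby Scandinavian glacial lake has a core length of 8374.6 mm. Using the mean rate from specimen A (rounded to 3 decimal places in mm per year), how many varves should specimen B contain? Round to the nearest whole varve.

Specimen A: adjusted count: 22822 + 8 = 22830 varves.
A: 2163.7 mm over 22830 years gives 2163.7 / 22830 ≈ 0.095 mm/year.
Specimen B: 8374.6 mm / 0.095 mm per year = 88153.68 years ≈ 88154 varves.

88154 varves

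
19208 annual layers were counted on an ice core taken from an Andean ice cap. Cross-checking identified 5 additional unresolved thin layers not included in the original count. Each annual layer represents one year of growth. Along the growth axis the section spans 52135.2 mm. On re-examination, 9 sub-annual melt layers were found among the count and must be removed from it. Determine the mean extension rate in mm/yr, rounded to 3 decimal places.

After corrections the count is 19208 − 9 + 5 = 19204 annual layers.
52135.2 mm over 19204 years gives 52135.2 / 19204 ≈ 2.715 mm/yr.

2.715 mm/yr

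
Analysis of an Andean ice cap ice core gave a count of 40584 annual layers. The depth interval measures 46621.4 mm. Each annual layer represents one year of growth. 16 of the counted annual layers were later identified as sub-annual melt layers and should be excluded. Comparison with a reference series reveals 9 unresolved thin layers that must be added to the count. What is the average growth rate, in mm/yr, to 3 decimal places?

1.149 mm/yr

After corrections the count is 40584 − 16 + 9 = 40577 annual layers.
46621.4 mm over 40577 years gives 46621.4 / 40577 ≈ 1.149 mm/yr.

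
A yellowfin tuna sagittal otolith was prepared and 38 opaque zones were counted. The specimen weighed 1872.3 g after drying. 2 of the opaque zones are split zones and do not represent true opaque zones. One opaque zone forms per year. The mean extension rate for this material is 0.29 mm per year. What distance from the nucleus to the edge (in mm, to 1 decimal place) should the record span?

True opaque zone count = 38 − 2 = 36.
Length ≈ 0.29 × 36 = 10.4 mm.

10.4 mm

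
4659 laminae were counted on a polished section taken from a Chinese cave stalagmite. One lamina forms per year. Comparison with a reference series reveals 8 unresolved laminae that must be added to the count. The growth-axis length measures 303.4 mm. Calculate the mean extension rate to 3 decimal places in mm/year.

0.065 mm/year

Correcting the raw count gives 4659 + 8 = 4667 true laminae.
303.4 mm over 4667 years gives 303.4 / 4667 ≈ 0.065 mm/year.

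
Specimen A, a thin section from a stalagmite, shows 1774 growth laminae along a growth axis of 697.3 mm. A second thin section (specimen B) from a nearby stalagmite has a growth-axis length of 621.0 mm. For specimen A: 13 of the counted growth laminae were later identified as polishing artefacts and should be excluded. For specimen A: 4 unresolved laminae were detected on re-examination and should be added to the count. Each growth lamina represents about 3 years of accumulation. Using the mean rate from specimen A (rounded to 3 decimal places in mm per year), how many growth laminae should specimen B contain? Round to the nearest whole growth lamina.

Specimen A: after corrections the count is 1774 − 13 + 4 = 1765 growth laminae.
Specimen A: at 3 years per growth lamina, 1765 × 3 = 5295 years.
A: 697.3 mm over 5295 years gives 697.3 / 5295 ≈ 0.132 mm/year.
Specimen B: 621.0 mm / 0.132 mm per year = 4704.55 years; at 3 years per growth lamina that is 4704.55 / 3 ≈ 1568 growth laminae.

1568 growth laminae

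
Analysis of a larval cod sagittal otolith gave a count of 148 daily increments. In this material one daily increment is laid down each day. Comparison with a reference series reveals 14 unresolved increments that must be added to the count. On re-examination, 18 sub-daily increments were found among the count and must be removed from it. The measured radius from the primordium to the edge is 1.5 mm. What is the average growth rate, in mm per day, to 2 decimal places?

True daily increment count = 148 − 18 + 14 = 144.
1.5 mm over 144 days gives 1.5 / 144 ≈ 0.01 mm per day.

0.01 mm per day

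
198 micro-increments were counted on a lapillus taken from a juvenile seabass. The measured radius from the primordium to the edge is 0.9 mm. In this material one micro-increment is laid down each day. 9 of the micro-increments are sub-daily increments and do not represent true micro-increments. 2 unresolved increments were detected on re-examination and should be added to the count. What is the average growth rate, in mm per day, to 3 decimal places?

After corrections the count is 198 − 9 + 2 = 191 micro-increments.
Extension rate ≈ 0.9 / 191 = 0.005 mm per day.

0.005 mm per day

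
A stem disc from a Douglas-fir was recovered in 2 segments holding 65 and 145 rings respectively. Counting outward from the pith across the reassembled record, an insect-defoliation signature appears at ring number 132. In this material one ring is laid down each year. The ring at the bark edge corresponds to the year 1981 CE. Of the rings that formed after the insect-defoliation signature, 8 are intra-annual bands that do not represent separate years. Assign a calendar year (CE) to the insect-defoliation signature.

1911 CE

Total rings = 65 + 145 = 210.
Between ring 132 and the bark edge there are 210 − 132 = 78 rings.
Excluding 8 false rings: 78 − 8 = 70.
1981 − 70 = 1911 CE.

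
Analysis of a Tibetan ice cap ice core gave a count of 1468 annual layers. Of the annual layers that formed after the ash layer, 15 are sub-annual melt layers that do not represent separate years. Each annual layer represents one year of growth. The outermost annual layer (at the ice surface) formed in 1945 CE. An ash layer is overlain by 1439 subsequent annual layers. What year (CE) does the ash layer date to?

1439 annual layers formed after the ash layer.
1439 − 15 false = 1424 true annual layers after the ash layer.
Counting back 1424 years from 1945 CE places the ash layer in 1945 − 1424 = 521 CE.

521 CE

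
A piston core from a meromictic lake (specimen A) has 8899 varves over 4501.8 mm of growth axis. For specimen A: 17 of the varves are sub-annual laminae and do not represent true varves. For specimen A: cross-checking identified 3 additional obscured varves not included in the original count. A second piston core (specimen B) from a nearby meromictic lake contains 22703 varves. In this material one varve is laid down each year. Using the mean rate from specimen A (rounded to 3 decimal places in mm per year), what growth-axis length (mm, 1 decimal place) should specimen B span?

11510.4 mm

Specimen A: adjusted count: 8899 − 17 + 3 = 8885 varves.
A: Extension rate ≈ 4501.8 / 8885 = 0.507 mm/yr.
For B, 0.507 mm/year × 22703 years = 11510.4 mm.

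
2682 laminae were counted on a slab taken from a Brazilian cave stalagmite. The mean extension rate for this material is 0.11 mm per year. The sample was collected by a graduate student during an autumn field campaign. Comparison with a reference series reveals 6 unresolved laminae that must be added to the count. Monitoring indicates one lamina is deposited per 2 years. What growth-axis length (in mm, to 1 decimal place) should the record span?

591.4 mm

Correcting the raw count gives 2682 + 6 = 2688 true laminae.
2688 laminae at 2 years each span 2688 × 2 = 5376 years.
5376 years at 0.11 mm/year gives 0.11 × 5376 = 591.4 mm.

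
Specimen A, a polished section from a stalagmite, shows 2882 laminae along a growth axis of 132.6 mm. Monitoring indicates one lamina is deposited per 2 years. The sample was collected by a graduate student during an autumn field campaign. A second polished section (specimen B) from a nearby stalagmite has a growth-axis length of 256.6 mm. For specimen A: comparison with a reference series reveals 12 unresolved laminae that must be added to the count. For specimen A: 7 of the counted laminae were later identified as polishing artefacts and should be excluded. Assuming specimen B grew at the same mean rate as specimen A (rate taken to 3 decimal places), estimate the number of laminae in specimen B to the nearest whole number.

Specimen A: after corrections the count is 2882 − 7 + 12 = 2887 laminae.
Specimen A: at 2 years per lamina, 2887 × 2 = 5774 years.
A: 132.6 mm over 5774 years gives 132.6 / 5774 ≈ 0.023 mm per year.
For B, 256.6 / 0.023 = 11156.52 years; at 2 years per lamina that is 11156.52 / 2 ≈ 5578 laminae.

5578 laminae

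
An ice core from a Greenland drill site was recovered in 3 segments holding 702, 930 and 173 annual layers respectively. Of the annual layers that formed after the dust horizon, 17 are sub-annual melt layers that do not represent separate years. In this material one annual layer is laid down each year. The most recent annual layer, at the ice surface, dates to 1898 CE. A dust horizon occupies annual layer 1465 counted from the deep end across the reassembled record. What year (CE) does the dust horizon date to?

Total annual layers = 702 + 930 + 173 = 1805.
The dust horizon sits at annual layer 1465 from the deep end, so 1805 − 1465 = 340 annual layers formed after it.
Excluding 17 false annual layers: 340 − 17 = 323.
1898 − 323 = 1575 CE.

1575 CE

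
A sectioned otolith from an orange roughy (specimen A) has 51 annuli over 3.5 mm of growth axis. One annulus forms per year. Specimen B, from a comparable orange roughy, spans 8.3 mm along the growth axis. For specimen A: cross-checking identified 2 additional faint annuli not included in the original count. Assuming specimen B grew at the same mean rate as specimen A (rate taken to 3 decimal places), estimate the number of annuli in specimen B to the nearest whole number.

126 annuli

Specimen A: after corrections the count is 51 + 2 = 53 annuli.
A: Mean rate = 3.5 mm / 53 years ≈ 0.066 mm/year.
Specimen B: 8.3 mm / 0.066 mm per year = 125.76 years ≈ 126 annuli.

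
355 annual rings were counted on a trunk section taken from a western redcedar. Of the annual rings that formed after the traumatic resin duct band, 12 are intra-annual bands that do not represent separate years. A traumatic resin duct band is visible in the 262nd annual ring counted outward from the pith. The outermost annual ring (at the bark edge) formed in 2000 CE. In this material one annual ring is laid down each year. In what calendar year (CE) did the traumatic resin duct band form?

1919 CE

The traumatic resin duct band sits at annual ring 262 from the pith, so 355 − 262 = 93 annual rings formed after it.
Removing the 12 false annual rings leaves 93 − 12 = 81 true annual rings beyond the traumatic resin duct band.
Counting back 81 years from 2000 CE places the traumatic resin duct band in 2000 − 81 = 1919 CE.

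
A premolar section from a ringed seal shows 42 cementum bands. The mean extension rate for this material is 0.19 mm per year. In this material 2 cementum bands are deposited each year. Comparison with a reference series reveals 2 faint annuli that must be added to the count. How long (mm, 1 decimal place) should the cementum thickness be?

Adjusted count: 42 + 2 = 44 cementum bands.
With 2 cementum bands per year, 44 / 2 = 22 years.
22 years at 0.19 mm/year gives 0.19 × 22 = 4.2 mm.

4.2 mm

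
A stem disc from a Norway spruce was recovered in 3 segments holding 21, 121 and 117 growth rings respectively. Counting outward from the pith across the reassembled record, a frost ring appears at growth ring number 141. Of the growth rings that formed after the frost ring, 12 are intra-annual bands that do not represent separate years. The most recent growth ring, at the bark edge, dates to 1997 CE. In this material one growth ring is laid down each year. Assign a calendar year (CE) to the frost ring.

1891 CE

Total growth rings = 21 + 121 + 117 = 259.
Between growth ring 141 and the bark edge there are 259 − 141 = 118 growth rings.
Excluding 12 false growth rings: 118 − 12 = 106.
Counting back 106 years from 1997 CE places the frost ring in 1997 − 106 = 1891 CE.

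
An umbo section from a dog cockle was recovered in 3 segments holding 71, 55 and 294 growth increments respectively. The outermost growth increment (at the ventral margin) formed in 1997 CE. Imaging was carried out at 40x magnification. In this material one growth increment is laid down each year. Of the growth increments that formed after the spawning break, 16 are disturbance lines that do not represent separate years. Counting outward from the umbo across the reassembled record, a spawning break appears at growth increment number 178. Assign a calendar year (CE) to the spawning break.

Total growth increments = 71 + 55 + 294 = 420.
Between growth increment 178 and the ventral margin there are 420 − 178 = 242 growth increments.
242 − 16 false = 226 true growth increments after the spawning break.
1997 − 226 = 1771 CE.

1771 CE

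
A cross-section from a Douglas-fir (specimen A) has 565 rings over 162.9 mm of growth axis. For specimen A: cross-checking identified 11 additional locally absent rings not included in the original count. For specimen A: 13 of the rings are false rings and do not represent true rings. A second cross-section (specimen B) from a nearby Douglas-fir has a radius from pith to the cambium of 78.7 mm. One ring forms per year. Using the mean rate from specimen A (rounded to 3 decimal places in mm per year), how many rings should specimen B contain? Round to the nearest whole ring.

272 rings

Specimen A: true ring count = 565 − 13 + 11 = 563.
A: Mean rate = 162.9 mm / 563 years ≈ 0.289 mm/year.
Specimen B: 78.7 mm / 0.289 mm per year = 272.32 years ≈ 272 rings.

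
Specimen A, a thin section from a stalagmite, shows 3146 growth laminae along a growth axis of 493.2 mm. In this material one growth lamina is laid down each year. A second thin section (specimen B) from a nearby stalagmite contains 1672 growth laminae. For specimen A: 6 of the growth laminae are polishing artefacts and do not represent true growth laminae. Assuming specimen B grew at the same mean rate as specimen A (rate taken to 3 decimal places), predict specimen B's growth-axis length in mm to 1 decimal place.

262.5 mm

Specimen A: adjusted count: 3146 − 6 = 3140 growth laminae.
A: 493.2 mm over 3140 years gives 493.2 / 3140 ≈ 0.157 mm/yr.
B's length ≈ 0.157 × 1672 = 262.5 mm.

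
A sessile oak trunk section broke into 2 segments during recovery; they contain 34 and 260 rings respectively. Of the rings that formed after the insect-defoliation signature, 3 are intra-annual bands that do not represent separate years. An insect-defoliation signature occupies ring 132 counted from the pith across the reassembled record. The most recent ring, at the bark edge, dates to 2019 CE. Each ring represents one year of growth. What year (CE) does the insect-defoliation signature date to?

Total rings = 34 + 260 = 294.
294 − 132 = 162 rings lie beyond the insect-defoliation signature toward the bark edge.
Excluding 3 false rings: 162 − 3 = 159.
The ring at the bark edge is 2019 CE, so the insect-defoliation signature dates to 2019 − 159 = 1860 CE.

1860 CE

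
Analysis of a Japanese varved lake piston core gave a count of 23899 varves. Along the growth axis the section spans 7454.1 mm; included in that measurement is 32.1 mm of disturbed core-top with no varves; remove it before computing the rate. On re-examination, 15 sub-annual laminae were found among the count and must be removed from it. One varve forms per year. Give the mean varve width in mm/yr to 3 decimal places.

0.311 mm/yr

Correcting the raw count gives 23899 − 15 = 23884 true varves.
Removing the 32.1 mm offcut leaves 7454.1 − 32.1 = 7422.0 mm.
7422.0 mm over 23884 years gives 7422.0 / 23884 ≈ 0.311 mm/yr.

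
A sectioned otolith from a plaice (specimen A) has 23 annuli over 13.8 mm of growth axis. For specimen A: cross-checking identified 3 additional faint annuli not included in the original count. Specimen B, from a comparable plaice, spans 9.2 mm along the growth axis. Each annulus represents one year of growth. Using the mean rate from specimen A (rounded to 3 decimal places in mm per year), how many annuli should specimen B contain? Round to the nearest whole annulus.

17 annuli

Specimen A: after corrections the count is 23 + 3 = 26 annuli.
A: 13.8 mm over 26 years gives 13.8 / 26 ≈ 0.531 mm/year.
Specimen B: 9.2 mm / 0.531 mm per year = 17.33 years ≈ 17 annuli.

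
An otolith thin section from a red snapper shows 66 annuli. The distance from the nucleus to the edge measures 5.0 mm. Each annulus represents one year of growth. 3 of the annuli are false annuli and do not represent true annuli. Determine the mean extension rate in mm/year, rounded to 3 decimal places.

0.079 mm/year

Correcting the raw count gives 66 − 3 = 63 true annuli.
Extension rate ≈ 5.0 / 63 = 0.079 mm/year.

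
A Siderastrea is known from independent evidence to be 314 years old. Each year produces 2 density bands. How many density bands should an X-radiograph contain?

628 density bands

314 years at 2 density bands per year gives 314 × 2 = 628 density bands.
So 628 density bands should be present.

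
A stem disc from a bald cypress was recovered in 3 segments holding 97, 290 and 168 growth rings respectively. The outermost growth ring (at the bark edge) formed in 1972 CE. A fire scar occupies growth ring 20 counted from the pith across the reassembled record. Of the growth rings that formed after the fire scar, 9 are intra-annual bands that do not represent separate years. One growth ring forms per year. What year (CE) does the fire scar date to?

Total growth rings = 97 + 290 + 168 = 555.
The fire scar sits at growth ring 20 from the pith, so 555 − 20 = 535 growth rings formed after it.
535 − 9 false = 526 true growth rings after the fire scar.
Counting back 526 years from 1972 CE places the fire scar in 1972 − 526 = 1446 CE.

1446 CE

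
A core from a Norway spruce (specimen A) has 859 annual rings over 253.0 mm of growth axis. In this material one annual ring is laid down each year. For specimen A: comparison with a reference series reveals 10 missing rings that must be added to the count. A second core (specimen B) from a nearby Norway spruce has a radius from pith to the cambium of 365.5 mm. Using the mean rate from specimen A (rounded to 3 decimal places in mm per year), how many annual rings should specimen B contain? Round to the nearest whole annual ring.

1256 annual rings

Specimen A: after corrections the count is 859 + 10 = 869 annual rings.
A: Extension rate ≈ 253.0 / 869 = 0.291 mm/yr.
Specimen B: 365.5 mm / 0.291 mm per year = 1256.01 years ≈ 1256 annual rings.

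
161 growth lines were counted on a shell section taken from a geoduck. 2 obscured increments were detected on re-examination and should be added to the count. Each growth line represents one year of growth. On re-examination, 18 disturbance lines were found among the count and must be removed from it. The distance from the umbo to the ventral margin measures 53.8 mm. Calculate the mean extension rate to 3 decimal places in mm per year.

0.371 mm per year

After corrections the count is 161 − 18 + 2 = 145 growth lines.
53.8 mm over 145 years gives 53.8 / 145 ≈ 0.371 mm per year.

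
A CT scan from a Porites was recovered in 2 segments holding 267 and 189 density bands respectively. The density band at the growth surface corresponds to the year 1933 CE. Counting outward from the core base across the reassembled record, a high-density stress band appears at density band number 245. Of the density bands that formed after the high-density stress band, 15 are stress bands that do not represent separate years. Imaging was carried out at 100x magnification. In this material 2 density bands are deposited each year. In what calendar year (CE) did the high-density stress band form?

Total density bands = 267 + 189 = 456.
Between density band 245 and the growth surface there are 456 − 245 = 211 density bands.
211 − 15 false = 196 true density bands after the high-density stress band.
Dividing by 2 density bands per year: 196 / 2 = 98 years.
Counting back 98 years from 1933 CE places the high-density stress band in 1933 − 98 = 1835 CE.

1835 CE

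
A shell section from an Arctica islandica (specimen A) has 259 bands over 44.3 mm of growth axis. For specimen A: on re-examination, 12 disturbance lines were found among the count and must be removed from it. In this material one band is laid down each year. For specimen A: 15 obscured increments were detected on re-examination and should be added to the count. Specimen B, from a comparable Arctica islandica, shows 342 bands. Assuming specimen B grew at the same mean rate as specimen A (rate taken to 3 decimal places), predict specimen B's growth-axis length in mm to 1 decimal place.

Specimen A: correcting the raw count gives 259 − 12 + 15 = 262 true bands.
A: Mean rate = 44.3 mm / 262 years ≈ 0.169 mm per year.
Length of B = 0.169 × 342 = 57.8 mm.

57.8 mm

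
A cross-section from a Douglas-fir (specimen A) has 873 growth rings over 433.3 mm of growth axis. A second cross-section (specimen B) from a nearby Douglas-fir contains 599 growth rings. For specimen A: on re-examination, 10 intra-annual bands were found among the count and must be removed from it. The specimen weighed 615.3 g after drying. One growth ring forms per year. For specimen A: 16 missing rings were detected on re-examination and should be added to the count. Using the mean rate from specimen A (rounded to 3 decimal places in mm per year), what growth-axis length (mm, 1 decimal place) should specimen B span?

Specimen A: true growth ring count = 873 − 10 + 16 = 879.
A: Extension rate ≈ 433.3 / 879 = 0.493 mm/yr.
Length of B = 0.493 × 599 = 295.3 mm.

295.3 mm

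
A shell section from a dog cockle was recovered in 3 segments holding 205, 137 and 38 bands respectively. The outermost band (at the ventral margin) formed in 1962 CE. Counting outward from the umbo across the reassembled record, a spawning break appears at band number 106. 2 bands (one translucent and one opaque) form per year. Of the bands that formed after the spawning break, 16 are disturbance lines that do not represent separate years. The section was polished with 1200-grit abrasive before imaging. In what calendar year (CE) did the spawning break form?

Total bands = 205 + 137 + 38 = 380.
The spawning break sits at band 106 from the umbo, so 380 − 106 = 274 bands formed after it.
Removing the 16 false bands leaves 274 − 16 = 258 true bands beyond the spawning break.
258 bands at 2 per year is 258 / 2 = 129 years.
1962 − 129 = 1833 CE.

1833 CE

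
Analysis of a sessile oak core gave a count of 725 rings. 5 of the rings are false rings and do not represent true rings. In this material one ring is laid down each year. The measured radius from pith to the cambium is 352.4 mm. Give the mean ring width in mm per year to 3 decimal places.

0.489 mm per year

After corrections the count is 725 − 5 = 720 rings.
352.4 mm over 720 years gives 352.4 / 720 ≈ 0.489 mm per year.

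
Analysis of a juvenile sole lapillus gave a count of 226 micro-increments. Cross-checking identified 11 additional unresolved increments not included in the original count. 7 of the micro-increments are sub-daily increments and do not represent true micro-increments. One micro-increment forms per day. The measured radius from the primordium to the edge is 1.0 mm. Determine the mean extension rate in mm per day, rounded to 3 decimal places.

0.004 mm per day

Correcting the raw count gives 226 − 7 + 11 = 230 true micro-increments.
Mean rate = 1.0 mm / 230 days ≈ 0.004 mm per day.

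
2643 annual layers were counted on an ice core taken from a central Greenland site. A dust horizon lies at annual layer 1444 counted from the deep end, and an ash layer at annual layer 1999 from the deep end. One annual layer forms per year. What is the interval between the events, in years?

Separation: 1999 − 1444 = 555 annual layers.
That is 555 years at one annual layer per year.

555 years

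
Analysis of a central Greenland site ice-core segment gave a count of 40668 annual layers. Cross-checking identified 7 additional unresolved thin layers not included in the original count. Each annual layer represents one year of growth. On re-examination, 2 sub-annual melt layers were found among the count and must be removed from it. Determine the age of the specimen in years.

40673 years

True annual layer count = 40668 − 2 + 7 = 40673.
At one annual layer per year, that is 40673 years.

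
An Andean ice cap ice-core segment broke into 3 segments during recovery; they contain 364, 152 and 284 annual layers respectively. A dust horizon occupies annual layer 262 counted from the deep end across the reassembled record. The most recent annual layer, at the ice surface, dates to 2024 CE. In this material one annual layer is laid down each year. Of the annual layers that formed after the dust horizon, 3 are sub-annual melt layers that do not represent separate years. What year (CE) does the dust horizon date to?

Total annual layers = 364 + 152 + 284 = 800.
Between annual layer 262 and the ice surface there are 800 − 262 = 538 annual layers.
538 − 3 false = 535 true annual layers after the dust horizon.
The annual layer at the ice surface is 2024 CE, so the dust horizon dates to 2024 − 535 = 1489 CE.

1489 CE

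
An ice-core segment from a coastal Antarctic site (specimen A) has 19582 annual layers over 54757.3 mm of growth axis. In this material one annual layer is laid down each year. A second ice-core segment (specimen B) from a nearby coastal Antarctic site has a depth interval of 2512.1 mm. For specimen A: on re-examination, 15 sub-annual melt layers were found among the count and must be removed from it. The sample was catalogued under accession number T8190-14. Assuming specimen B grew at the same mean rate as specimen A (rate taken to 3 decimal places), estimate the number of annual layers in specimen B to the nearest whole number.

Specimen A: correcting the raw count gives 19582 − 15 = 19567 true annual layers.
A: Extension rate ≈ 54757.3 / 19567 = 2.798 mm/year.
Specimen B: 2512.1 mm / 2.798 mm per year = 897.82 years ≈ 898 annual layers.

898 annual layers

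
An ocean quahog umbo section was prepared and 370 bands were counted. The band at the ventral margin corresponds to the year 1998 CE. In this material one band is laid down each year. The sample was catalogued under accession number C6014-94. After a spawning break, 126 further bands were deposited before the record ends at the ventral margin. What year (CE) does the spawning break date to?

126 bands formed after the spawning break.
Counting back 126 years from 1998 CE places the spawning break in 1998 − 126 = 1872 CE.

1872 CE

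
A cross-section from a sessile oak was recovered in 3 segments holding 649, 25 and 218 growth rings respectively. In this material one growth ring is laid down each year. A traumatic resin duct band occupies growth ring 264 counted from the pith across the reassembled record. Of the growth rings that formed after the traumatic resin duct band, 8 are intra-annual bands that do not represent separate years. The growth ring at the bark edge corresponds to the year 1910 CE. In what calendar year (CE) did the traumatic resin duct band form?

Total growth rings = 649 + 25 + 218 = 892.
The traumatic resin duct band sits at growth ring 264 from the pith, so 892 − 264 = 628 growth rings formed after it.
628 − 8 false = 620 true growth rings after the traumatic resin duct band.
Counting back 620 years from 1910 CE places the traumatic resin duct band in 1910 − 620 = 1290 CE.

1290 CE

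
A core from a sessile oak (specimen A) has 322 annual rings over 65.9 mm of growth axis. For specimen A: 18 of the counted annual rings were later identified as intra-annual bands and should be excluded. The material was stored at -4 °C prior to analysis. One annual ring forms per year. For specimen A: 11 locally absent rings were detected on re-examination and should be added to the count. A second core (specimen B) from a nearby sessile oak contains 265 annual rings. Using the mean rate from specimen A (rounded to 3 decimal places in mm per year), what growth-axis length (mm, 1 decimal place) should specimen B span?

55.4 mm

Specimen A: after corrections the count is 322 − 18 + 11 = 315 annual rings.
A: 65.9 mm over 315 years gives 65.9 / 315 ≈ 0.209 mm/year.
For B, 0.209 mm/year × 265 years = 55.4 mm.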